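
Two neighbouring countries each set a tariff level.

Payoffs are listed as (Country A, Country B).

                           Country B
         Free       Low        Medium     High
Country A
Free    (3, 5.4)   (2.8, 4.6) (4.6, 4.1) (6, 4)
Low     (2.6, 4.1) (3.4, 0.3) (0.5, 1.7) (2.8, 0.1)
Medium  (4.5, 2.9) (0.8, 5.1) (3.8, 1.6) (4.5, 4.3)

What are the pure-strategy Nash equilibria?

Country A against Free: payoffs 3, 2.6, 4.5 → best response Medium.
Country A against Low: payoffs 2.8, 3.4, 0.8 → best response Low.
Country A against Medium: payoffs 4.6, 0.5, 3.8 → best response Free.
Country A against High: payoffs 6, 2.8, 4.5 → best response Free.
Country B against Free: payoffs 5.4, 4.6, 4.1, 4 → best response Free.
Country B against Low: payoffs 4.1, 0.3, 1.7, 0.1 → best response Free.
Country B against Medium: payoffs 2.9, 5.1, 1.6, 4.3 → best response Low.
No profile is a mutual best response for all players.

This game has no pure Nash equilibrium.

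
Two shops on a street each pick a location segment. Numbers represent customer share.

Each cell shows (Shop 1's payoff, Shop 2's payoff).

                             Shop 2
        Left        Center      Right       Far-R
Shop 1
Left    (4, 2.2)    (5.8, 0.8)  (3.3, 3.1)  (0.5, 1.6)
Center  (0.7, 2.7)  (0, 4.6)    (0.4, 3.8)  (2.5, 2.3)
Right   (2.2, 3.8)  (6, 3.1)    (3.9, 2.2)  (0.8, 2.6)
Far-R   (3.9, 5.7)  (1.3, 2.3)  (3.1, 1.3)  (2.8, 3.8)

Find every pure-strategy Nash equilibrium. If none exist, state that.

This game has no pure Nash equilibrium.

(Left, Left): Shop 2 can switch to Right (2.2 → 3.1). Not NE.
(Left, Center): Shop 1 can switch to Right (5.8 → 6). Not NE.
(Left, Right): Shop 1 can switch to Right (3.3 → 3.9). Not NE.
(Left, Far-R): Shop 1 can switch to Center (0.5 → 2.5). Not NE.
(Center, Left): Shop 1 can switch to Left (0.7 → 4). Not NE.
(Center, Center): Shop 1 can switch to Left (0 → 5.8). Not NE.
(Center, Right): Shop 1 can switch to Left (0.4 → 3.3). Not NE.
(Center, Far-R): Shop 1 can switch to Far-R (2.5 → 2.8). Not NE.
(Right, Left): Shop 1 can switch to Left (2.2 → 4). Not NE.
(Right, Center): Shop 2 can switch to Left (3.1 → 3.8). Not NE.
(The remaining 6 profiles each have a profitable deviation by the same check.)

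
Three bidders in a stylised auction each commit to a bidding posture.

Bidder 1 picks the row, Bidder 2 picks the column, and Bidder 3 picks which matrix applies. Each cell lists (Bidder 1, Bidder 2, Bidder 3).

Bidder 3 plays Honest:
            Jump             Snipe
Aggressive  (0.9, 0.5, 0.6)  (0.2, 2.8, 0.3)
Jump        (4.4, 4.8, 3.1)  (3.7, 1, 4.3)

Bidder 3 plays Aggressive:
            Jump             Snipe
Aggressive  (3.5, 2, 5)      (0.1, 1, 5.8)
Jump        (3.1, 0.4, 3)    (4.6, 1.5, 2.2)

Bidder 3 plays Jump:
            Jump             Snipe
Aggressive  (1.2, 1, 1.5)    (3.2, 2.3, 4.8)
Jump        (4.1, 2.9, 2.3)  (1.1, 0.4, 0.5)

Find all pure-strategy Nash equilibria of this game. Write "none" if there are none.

Bidder 1 against (Jump, Honest): payoffs 0.9, 4.4 → best response Jump.
Bidder 1 against (Jump, Aggressive): payoffs 3.5, 3.1 → best response Aggressive.
Bidder 1 against (Jump, Jump): payoffs 1.2, 4.1 → best response Jump.
Bidder 1 against (Snipe, Honest): payoffs 0.2, 3.7 → best response Jump.
Bidder 1 against (Snipe, Aggressive): payoffs 0.1, 4.6 → best response Jump.
Bidder 1 against (Snipe, Jump): payoffs 3.2, 1.1 → best response Aggressive.
Bidder 2 against (Aggressive, Honest): payoffs 0.5, 2.8 → best response Snipe.
Bidder 2 against (Aggressive, Aggressive): payoffs 2, 1 → best response Jump.
Bidder 2 against (Aggressive, Jump): payoffs 1, 2.3 → best response Snipe.
Bidder 2 against (Jump, Honest): payoffs 4.8, 1 → best response Jump.
Bidder 2 against (Jump, Aggressive): payoffs 0.4, 1.5 → best response Snipe.
Bidder 2 against (Jump, Jump): payoffs 2.9, 0.4 → best response Jump.
Bidder 3 against (Aggressive, Jump): payoffs 0.6, 5, 1.5 → best response Aggressive.
Bidder 3 against (Aggressive, Snipe): payoffs 0.3, 5.8, 4.8 → best response Aggressive.
Bidder 3 against (Jump, Jump): payoffs 3.1, 3, 2.3 → best response Honest.
Bidder 3 against (Jump, Snipe): payoffs 4.3, 2.2, 0.5 → best response Honest.
Mutual best responses: (Aggressive, Jump, Aggressive); (Jump, Jump, Honest).

(Aggressive, Jump, Aggressive); (Jump, Jump, Honest)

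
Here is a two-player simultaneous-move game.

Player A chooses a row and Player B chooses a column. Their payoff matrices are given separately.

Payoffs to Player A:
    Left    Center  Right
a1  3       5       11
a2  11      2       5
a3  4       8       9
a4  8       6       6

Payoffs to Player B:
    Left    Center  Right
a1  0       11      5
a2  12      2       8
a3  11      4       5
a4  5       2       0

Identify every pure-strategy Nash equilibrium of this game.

(a1, Left): Player A can switch to a2 (3 → 11). Not NE.
(a1, Center): Player A can switch to a3 (5 → 8). Not NE.
(a1, Right): Player B can switch to Center (5 → 11). Not NE.
(a2, Left): Player A gets 11, best alternative 8; Player B gets 12, best alternative 8. No profitable deviation — NE.
(a2, Center): Player A can switch to a1 (2 → 5). Not NE.
(a2, Right): Player A can switch to a1 (5 → 11). Not NE.
(a3, Left): Player A can switch to a2 (4 → 11). Not NE.
(a3, Center): Player B can switch to Left (4 → 11). Not NE.
(a3, Right): Player A can switch to a1 (9 → 11). Not NE.
(a4, Left): Player A can switch to a2 (8 → 11). Not NE.
(a4, Center): Player A can switch to a3 (6 → 8). Not NE.
(The remaining 1 profile has a profitable deviation by the same check.)

Pure NE: (a2, Left)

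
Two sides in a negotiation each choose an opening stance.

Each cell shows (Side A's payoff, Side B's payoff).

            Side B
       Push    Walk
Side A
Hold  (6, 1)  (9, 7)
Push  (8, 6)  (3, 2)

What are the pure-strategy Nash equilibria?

Side A against Push: payoffs 6, 8 → best response Push.
Side A against Walk: payoffs 9, 3 → best response Hold.
Side B against Hold: payoffs 1, 7 → best response Walk.
Side B against Push: payoffs 6, 2 → best response Push.
Mutual best responses: (Hold, Walk); (Push, Push).

The pure Nash equilibria are (Hold, Walk); (Push, Push).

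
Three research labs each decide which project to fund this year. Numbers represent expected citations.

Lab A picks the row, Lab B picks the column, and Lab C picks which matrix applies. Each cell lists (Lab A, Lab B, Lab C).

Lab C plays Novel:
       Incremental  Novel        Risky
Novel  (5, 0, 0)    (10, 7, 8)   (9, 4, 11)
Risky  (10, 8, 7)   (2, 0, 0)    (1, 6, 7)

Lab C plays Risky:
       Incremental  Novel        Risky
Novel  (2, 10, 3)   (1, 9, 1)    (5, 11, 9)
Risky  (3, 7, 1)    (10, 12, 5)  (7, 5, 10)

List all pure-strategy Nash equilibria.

The pure Nash equilibria are (Novel, Novel, Novel) and (Risky, Incremental, Novel) and (Risky, Novel, Risky).

Lab A against (Incremental, Novel): payoffs 5, 10 → best response Risky.
Lab A against (Incremental, Risky): payoffs 2, 3 → best response Risky.
Lab A against (Novel, Novel): payoffs 10, 2 → best response Novel.
Lab A against (Novel, Risky): payoffs 1, 10 → best response Risky.
Lab A against (Risky, Novel): payoffs 9, 1 → best response Novel.
Lab A against (Risky, Risky): payoffs 5, 7 → best response Risky.
Lab B against (Novel, Novel): payoffs 0, 7, 4 → best response Novel.
Lab B against (Novel, Risky): payoffs 10, 9, 11 → best response Risky.
Lab B against (Risky, Novel): payoffs 8, 0, 6 → best response Incremental.
Lab B against (Risky, Risky): payoffs 7, 12, 5 → best response Novel.
Lab C against (Novel, Incremental): payoffs 0, 3 → best response Risky.
Lab C against (Novel, Novel): payoffs 8, 1 → best response Novel.
Lab C against (Novel, Risky): payoffs 11, 9 → best response Novel.
Lab C against (Risky, Incremental): payoffs 7, 1 → best response Novel.
Lab C against (Risky, Novel): payoffs 0, 5 → best response Risky.
Lab C against (Risky, Risky): payoffs 7, 10 → best response Risky.
Mutual best responses: (Novel, Novel, Novel); (Risky, Incremental, Novel); (Risky, Novel, Risky).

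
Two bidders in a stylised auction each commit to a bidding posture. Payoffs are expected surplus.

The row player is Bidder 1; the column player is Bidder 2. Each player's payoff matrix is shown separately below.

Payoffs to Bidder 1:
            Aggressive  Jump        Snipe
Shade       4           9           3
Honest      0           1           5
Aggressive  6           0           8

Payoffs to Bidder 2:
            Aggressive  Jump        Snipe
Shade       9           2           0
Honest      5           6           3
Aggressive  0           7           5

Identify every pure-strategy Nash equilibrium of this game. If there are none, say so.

Bidder 1 against Aggressive: payoffs 4, 0, 6 → best response Aggressive.
Bidder 1 against Jump: payoffs 9, 1, 0 → best response Shade.
Bidder 1 against Snipe: payoffs 3, 5, 8 → best response Aggressive.
Bidder 2 against Shade: payoffs 9, 2, 0 → best response Aggressive.
Bidder 2 against Honest: payoffs 5, 6, 3 → best response Jump.
Bidder 2 against Aggressive: payoffs 0, 7, 5 → best response Jump.
No profile is a mutual best response for all players.

There is no pure-strategy Nash equilibrium.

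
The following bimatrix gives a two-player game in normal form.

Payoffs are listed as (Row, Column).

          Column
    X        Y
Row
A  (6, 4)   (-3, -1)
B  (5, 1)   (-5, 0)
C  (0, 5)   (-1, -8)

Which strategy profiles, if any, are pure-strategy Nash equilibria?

Pure NE: (A, X)

For each strategy profile, look for a profitable unilateral deviation.
(A, X): Row gets 6, best alternative 5; Column gets 4, best alternative -1. No profitable deviation — NE.
(A, Y): Row can switch to C (-3 → -1). Not NE.
(B, X): Row can switch to A (5 → 6). Not NE.
(B, Y): Row can switch to A (-5 → -3). Not NE.
(C, X): Row can switch to A (0 → 6). Not NE.
(C, Y): Column can switch to X (-8 → 5). Not NE.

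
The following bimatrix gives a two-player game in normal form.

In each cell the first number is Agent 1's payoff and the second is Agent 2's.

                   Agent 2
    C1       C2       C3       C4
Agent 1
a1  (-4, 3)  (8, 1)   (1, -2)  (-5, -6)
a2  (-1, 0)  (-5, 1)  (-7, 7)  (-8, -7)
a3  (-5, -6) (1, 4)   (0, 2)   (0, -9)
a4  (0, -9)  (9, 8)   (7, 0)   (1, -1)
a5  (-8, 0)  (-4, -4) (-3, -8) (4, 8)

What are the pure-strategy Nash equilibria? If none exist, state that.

The pure Nash equilibria are (a4, C2); (a5, C4).

Check each profile: it is a Nash equilibrium iff no player can strictly gain by switching unilaterally.
(a1, C1): Agent 1 can switch to a2 (-4 → -1). Not NE.
(a1, C2): Agent 1 can switch to a4 (8 → 9). Not NE.
(a1, C3): Agent 1 can switch to a4 (1 → 7). Not NE.
(a1, C4): Agent 1 can switch to a3 (-5 → 0). Not NE.
(a2, C1): Agent 1 can switch to a4 (-1 → 0). Not NE.
(a2, C2): Agent 1 can switch to a1 (-5 → 8). Not NE.
(a2, C3): Agent 1 can switch to a1 (-7 → 1). Not NE.
(a2, C4): Agent 1 can switch to a1 (-8 → -5). Not NE.
(a3, C1): Agent 1 can switch to a1 (-5 → -4). Not NE.
(a3, C2): Agent 1 can switch to a1 (1 → 8). Not NE.
(a4, C2): Agent 1 gets 9, best alternative 8; Agent 2 gets 8, best alternative 0. No profitable deviation — NE.
(a5, C4): Agent 1 gets 4, best alternative 1; Agent 2 gets 8, best alternative 0. No profitable deviation — NE.
(The remaining 8 profiles each have a profitable deviation by the same check.)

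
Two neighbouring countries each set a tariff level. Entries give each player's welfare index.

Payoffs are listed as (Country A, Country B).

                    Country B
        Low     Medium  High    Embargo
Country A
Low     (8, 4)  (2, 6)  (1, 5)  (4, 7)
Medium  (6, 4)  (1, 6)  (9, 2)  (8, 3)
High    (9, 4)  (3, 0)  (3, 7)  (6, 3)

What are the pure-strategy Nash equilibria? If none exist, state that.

none

Country A against Low: payoffs 8, 6, 9 → best response High.
Country A against Medium: payoffs 2, 1, 3 → best response High.
Country A against High: payoffs 1, 9, 3 → best response Medium.
Country A against Embargo: payoffs 4, 8, 6 → best response Medium.
Country B against Low: payoffs 4, 6, 5, 7 → best response Embargo.
Country B against Medium: payoffs 4, 6, 2, 3 → best response Medium.
Country B against High: payoffs 4, 0, 7, 3 → best response High.
No profile is a mutual best response for all players.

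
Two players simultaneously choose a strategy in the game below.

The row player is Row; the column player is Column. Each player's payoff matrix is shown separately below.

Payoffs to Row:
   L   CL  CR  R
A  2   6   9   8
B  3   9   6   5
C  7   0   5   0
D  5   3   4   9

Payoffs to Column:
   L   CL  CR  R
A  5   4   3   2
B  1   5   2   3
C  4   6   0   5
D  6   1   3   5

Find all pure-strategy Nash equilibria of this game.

The unique pure-strategy Nash equilibrium is (B, CL).

For each player, find the best response to each opponent profile; mutual best responses are the pure NE.
Row against L: payoffs 2, 3, 7, 5 → best response C.
Row against CL: payoffs 6, 9, 0, 3 → best response B.
Row against CR: payoffs 9, 6, 5, 4 → best response A.
Row against R: payoffs 8, 5, 0, 9 → best response D.
Column against A: payoffs 5, 4, 3, 2 → best response L.
Column against B: payoffs 1, 5, 2, 3 → best response CL.
Column against C: payoffs 4, 6, 0, 5 → best response CL.
Column against D: payoffs 6, 1, 3, 5 → best response L.
Mutual best responses: (B, CL).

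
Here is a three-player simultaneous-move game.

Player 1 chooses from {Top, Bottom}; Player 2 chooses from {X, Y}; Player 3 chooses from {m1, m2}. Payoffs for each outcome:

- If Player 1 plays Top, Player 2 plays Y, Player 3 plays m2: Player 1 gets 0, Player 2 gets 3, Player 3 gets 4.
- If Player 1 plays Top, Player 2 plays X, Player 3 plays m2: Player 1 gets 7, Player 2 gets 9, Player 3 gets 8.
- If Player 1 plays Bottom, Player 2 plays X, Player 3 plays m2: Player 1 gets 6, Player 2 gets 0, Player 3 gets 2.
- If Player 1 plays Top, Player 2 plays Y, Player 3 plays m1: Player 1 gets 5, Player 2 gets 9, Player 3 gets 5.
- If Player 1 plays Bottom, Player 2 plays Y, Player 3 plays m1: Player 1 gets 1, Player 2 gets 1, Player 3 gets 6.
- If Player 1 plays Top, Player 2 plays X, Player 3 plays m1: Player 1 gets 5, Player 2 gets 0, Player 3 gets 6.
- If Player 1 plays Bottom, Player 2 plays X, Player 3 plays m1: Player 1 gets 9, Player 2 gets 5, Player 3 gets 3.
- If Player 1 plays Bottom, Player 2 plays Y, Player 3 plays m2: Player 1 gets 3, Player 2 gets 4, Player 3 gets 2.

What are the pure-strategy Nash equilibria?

The pure Nash equilibria are (Top, X, m2), (Top, Y, m1), (Bottom, X, m1).

Mark each player's best response to every combination of opponents' strategies; a profile where every player is best-responding is a pure Nash equilibrium.
Player 1 against (X, m1): payoffs 5, 9 → best response Bottom.
Player 1 against (X, m2): payoffs 7, 6 → best response Top.
Player 1 against (Y, m1): payoffs 5, 1 → best response Top.
Player 1 against (Y, m2): payoffs 0, 3 → best response Bottom.
Player 2 against (Top, m1): payoffs 0, 9 → best response Y.
Player 2 against (Top, m2): payoffs 9, 3 → best response X.
Player 2 against (Bottom, m1): payoffs 5, 1 → best response X.
Player 2 against (Bottom, m2): payoffs 0, 4 → best response Y.
Player 3 against (Top, X): payoffs 6, 8 → best response m2.
Player 3 against (Top, Y): payoffs 5, 4 → best response m1.
Player 3 against (Bottom, X): payoffs 3, 2 → best response m1.
Player 3 against (Bottom, Y): payoffs 6, 2 → best response m1.
Mutual best responses: (Top, X, m2); (Top, Y, m1); (Bottom, X, m1).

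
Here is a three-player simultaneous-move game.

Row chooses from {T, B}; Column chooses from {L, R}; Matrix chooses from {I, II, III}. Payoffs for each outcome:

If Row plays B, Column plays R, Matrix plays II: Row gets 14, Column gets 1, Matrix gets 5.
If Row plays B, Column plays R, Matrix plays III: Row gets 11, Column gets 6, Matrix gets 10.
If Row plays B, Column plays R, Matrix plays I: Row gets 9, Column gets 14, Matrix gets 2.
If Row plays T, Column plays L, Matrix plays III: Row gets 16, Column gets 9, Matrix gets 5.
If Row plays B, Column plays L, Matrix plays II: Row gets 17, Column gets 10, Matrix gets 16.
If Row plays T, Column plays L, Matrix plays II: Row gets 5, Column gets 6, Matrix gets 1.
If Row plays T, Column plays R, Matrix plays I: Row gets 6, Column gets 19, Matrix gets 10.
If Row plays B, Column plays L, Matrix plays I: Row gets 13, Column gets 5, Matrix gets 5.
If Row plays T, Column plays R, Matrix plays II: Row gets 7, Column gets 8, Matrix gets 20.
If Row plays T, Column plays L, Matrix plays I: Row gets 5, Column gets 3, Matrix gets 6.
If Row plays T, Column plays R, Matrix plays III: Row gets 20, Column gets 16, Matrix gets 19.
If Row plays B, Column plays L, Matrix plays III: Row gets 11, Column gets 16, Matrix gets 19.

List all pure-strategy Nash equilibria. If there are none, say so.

This game has no pure Nash equilibrium.

(T, L, I): Row can switch to B (5 → 13). Not NE.
(T, L, II): Row can switch to B (5 → 17). Not NE.
(T, L, III): Column can switch to R (9 → 16). Not NE.
(T, R, I): Row can switch to B (6 → 9). Not NE.
(T, R, II): Row can switch to B (7 → 14). Not NE.
(T, R, III): Matrix can switch to II (19 → 20). Not NE.
(B, L, I): Column can switch to R (5 → 14). Not NE.
(B, L, II): Matrix can switch to III (16 → 19). Not NE.
(B, L, III): Row can switch to T (11 → 16). Not NE.
(B, R, I): Matrix can switch to II (2 → 5). Not NE.
(B, R, II): Column can switch to L (1 → 10). Not NE.
(B, R, III): Row can switch to T (11 → 20). Not NE.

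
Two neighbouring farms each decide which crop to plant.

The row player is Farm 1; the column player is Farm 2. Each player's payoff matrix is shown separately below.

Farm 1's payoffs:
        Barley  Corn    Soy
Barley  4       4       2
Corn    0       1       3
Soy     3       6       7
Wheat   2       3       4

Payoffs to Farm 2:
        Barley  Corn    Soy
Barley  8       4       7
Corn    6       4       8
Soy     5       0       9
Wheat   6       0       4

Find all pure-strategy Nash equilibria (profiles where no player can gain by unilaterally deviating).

The pure Nash equilibria are (Barley, Barley) and (Soy, Soy).

Farm 1 against Barley: payoffs 4, 0, 3, 2 → best response Barley.
Farm 1 against Corn: payoffs 4, 1, 6, 3 → best response Soy.
Farm 1 against Soy: payoffs 2, 3, 7, 4 → best response Soy.
Farm 2 against Barley: payoffs 8, 4, 7 → best response Barley.
Farm 2 against Corn: payoffs 6, 4, 8 → best response Soy.
Farm 2 against Soy: payoffs 5, 0, 9 → best response Soy.
Farm 2 against Wheat: payoffs 6, 0, 4 → best response Barley.
Mutual best responses: (Barley, Barley); (Soy, Soy).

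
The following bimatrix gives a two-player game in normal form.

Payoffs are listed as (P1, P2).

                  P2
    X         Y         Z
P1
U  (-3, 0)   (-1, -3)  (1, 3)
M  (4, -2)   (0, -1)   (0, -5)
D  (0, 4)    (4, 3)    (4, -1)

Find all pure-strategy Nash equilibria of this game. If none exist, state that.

Check each profile: it is a Nash equilibrium iff no player can strictly gain by switching unilaterally.
(U, X): P1 can switch to M (-3 → 4). Not NE.
(U, Y): P1 can switch to M (-1 → 0). Not NE.
(U, Z): P1 can switch to D (1 → 4). Not NE.
(M, X): P2 can switch to Y (-2 → -1). Not NE.
(M, Y): P1 can switch to D (0 → 4). Not NE.
(M, Z): P1 can switch to U (0 → 1). Not NE.
(D, X): P1 can switch to M (0 → 4). Not NE.
(D, Y): P2 can switch to X (3 → 4). Not NE.
(D, Z): P2 can switch to X (-1 → 4). Not NE.

This game has no pure Nash equilibrium.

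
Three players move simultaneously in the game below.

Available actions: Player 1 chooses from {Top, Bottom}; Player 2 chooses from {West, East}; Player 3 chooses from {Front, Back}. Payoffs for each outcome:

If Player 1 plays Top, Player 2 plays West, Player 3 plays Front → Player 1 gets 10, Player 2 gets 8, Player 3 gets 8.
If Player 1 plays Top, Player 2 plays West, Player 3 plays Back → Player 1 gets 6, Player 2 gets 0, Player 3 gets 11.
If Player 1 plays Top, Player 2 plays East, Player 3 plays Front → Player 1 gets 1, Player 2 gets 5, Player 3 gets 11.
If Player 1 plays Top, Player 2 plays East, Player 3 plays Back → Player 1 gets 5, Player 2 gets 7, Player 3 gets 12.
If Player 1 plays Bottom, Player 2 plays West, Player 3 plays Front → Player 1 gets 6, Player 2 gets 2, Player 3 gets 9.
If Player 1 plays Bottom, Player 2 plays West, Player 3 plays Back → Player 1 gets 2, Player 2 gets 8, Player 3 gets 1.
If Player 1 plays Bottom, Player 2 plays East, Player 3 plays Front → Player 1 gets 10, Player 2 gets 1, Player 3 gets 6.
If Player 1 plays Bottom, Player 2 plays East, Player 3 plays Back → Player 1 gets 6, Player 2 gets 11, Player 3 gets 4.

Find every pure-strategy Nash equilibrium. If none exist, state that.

none

Player 1 against (West, Front): payoffs 10, 6 → best response Top.
Player 1 against (West, Back): payoffs 6, 2 → best response Top.
Player 1 against (East, Front): payoffs 1, 10 → best response Bottom.
Player 1 against (East, Back): payoffs 5, 6 → best response Bottom.
Player 2 against (Top, Front): payoffs 8, 5 → best response West.
Player 2 against (Top, Back): payoffs 0, 7 → best response East.
Player 2 against (Bottom, Front): payoffs 2, 1 → best response West.
Player 2 against (Bottom, Back): payoffs 8, 11 → best response East.
Player 3 against (Top, West): payoffs 8, 11 → best response Back.
Player 3 against (Top, East): payoffs 11, 12 → best response Back.
Player 3 against (Bottom, West): payoffs 9, 1 → best response Front.
Player 3 against (Bottom, East): payoffs 6, 4 → best response Front.
No profile is a mutual best response for all players.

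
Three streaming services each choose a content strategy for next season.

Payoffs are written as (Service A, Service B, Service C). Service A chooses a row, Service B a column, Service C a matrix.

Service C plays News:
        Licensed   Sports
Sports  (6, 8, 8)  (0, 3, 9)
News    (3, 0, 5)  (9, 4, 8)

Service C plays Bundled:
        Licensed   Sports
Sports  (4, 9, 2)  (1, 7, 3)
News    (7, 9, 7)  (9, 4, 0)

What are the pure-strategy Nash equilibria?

(Sports, Licensed, News): Service A gets 6, best alternative 3; Service B gets 8, best alternative 3; Service C gets 8, best alternative 2. No profitable deviation — NE.
(Sports, Licensed, Bundled): Service A can switch to News (4 → 7). Not NE.
(Sports, Sports, News): Service A can switch to News (0 → 9). Not NE.
(Sports, Sports, Bundled): Service A can switch to News (1 → 9). Not NE.
(News, Licensed, News): Service A can switch to Sports (3 → 6). Not NE.
(News, Licensed, Bundled): Service A gets 7, best alternative 4; Service B gets 9, best alternative 4; Service C gets 7, best alternative 5. No profitable deviation — NE.
(News, Sports, News): Service A gets 9, best alternative 0; Service B gets 4, best alternative 0; Service C gets 8, best alternative 0. No profitable deviation — NE.
(News, Sports, Bundled): Service B can switch to Licensed (4 → 9). Not NE.

Pure-strategy Nash equilibria: (Sports, Licensed, News); (News, Licensed, Bundled); (News, Sports, News)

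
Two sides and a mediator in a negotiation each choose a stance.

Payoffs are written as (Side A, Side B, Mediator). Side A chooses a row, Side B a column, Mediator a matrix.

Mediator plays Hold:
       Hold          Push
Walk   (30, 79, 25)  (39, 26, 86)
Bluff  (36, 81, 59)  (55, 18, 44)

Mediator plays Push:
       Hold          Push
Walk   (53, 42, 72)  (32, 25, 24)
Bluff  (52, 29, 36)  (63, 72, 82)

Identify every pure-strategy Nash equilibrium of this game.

(Walk, Hold, Hold): Side A can switch to Bluff (30 → 36). Not NE.
(Walk, Hold, Push): Side A gets 53, best alternative 52; Side B gets 42, best alternative 25; Mediator gets 72, best alternative 25. No profitable deviation — NE.
(Walk, Push, Hold): Side A can switch to Bluff (39 → 55). Not NE.
(Walk, Push, Push): Side A can switch to Bluff (32 → 63). Not NE.
(Bluff, Hold, Hold): Side A gets 36, best alternative 30; Side B gets 81, best alternative 18; Mediator gets 59, best alternative 36. No profitable deviation — NE.
(Bluff, Hold, Push): Side A can switch to Walk (52 → 53). Not NE.
(Bluff, Push, Hold): Side B can switch to Hold (18 → 81). Not NE.
(Bluff, Push, Push): Side A gets 63, best alternative 32; Side B gets 72, best alternative 29; Mediator gets 82, best alternative 44. No profitable deviation — NE.

Pure-strategy Nash equilibria: (Walk, Hold, Push); (Bluff, Hold, Hold); (Bluff, Push, Push)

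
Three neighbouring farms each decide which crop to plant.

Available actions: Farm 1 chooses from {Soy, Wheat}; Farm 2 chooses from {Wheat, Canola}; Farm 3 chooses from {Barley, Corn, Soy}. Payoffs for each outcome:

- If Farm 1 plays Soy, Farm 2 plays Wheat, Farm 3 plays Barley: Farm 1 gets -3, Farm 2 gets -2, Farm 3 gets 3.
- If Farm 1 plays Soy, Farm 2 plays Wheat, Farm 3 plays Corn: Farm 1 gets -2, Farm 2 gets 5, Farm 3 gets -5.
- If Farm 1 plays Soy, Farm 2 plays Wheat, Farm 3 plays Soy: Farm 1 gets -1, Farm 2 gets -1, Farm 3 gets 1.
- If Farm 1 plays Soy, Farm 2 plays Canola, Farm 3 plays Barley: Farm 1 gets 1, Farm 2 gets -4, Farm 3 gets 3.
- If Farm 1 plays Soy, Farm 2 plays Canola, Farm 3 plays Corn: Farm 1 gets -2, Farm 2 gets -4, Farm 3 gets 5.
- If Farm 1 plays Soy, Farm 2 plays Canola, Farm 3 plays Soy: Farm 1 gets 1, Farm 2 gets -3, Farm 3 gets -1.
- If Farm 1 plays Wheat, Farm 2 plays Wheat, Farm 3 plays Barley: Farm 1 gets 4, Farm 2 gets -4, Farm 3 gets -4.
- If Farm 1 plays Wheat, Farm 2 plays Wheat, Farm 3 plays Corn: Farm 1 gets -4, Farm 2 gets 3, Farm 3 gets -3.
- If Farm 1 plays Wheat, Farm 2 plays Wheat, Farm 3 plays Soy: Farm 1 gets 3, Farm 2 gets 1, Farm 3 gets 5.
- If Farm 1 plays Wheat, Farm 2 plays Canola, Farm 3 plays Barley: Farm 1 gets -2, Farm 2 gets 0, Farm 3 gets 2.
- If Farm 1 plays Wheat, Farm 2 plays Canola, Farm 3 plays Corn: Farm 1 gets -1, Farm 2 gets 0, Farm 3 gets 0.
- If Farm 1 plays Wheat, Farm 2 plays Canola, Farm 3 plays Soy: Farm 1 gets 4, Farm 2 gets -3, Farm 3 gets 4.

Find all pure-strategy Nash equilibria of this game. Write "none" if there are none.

Mark each player's best response to every combination of opponents' strategies; a profile where every player is best-responding is a pure Nash equilibrium.
Farm 1 against (Wheat, Barley): payoffs -3, 4 → best response Wheat.
Farm 1 against (Wheat, Corn): payoffs -2, -4 → best response Soy.
Farm 1 against (Wheat, Soy): payoffs -1, 3 → best response Wheat.
Farm 1 against (Canola, Barley): payoffs 1, -2 → best response Soy.
Farm 1 against (Canola, Corn): payoffs -2, -1 → best response Wheat.
Farm 1 against (Canola, Soy): payoffs 1, 4 → best response Wheat.
Farm 2 against (Soy, Barley): payoffs -2, -4 → best response Wheat.
Farm 2 against (Soy, Corn): payoffs 5, -4 → best response Wheat.
Farm 2 against (Soy, Soy): payoffs -1, -3 → best response Wheat.
Farm 2 against (Wheat, Barley): payoffs -4, 0 → best response Canola.
Farm 2 against (Wheat, Corn): payoffs 3, 0 → best response Wheat.
Farm 2 against (Wheat, Soy): payoffs 1, -3 → best response Wheat.
Farm 3 against (Soy, Wheat): payoffs 3, -5, 1 → best response Barley.
Farm 3 against (Soy, Canola): payoffs 3, 5, -1 → best response Corn.
Farm 3 against (Wheat, Wheat): payoffs -4, -3, 5 → best response Soy.
Farm 3 against (Wheat, Canola): payoffs 2, 0, 4 → best response Soy.
Mutual best responses: (Wheat, Wheat, Soy).

(Wheat, Wheat, Soy)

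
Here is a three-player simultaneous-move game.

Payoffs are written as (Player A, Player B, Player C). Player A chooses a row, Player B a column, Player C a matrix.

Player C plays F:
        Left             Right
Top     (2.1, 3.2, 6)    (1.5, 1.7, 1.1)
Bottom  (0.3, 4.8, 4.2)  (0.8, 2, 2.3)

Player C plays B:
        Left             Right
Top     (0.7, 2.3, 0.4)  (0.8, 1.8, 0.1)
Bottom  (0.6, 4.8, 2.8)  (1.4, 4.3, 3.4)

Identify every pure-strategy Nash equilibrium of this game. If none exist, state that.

For each player, find the best response to each opponent profile; mutual best responses are the pure NE.
Player A against (Left, F): payoffs 2.1, 0.3 → best response Top.
Player A against (Left, B): payoffs 0.7, 0.6 → best response Top.
Player A against (Right, F): payoffs 1.5, 0.8 → best response Top.
Player A against (Right, B): payoffs 0.8, 1.4 → best response Bottom.
Player B against (Top, F): payoffs 3.2, 1.7 → best response Left.
Player B against (Top, B): payoffs 2.3, 1.8 → best response Left.
Player B against (Bottom, F): payoffs 4.8, 2 → best response Left.
Player B against (Bottom, B): payoffs 4.8, 4.3 → best response Left.
Player C against (Top, Left): payoffs 6, 0.4 → best response F.
Player C against (Top, Right): payoffs 1.1, 0.1 → best response F.
Player C against (Bottom, Left): payoffs 4.2, 2.8 → best response F.
Player C against (Bottom, Right): payoffs 2.3, 3.4 → best response B.
Mutual best responses: (Top, Left, F).

Pure NE: (Top, Left, F)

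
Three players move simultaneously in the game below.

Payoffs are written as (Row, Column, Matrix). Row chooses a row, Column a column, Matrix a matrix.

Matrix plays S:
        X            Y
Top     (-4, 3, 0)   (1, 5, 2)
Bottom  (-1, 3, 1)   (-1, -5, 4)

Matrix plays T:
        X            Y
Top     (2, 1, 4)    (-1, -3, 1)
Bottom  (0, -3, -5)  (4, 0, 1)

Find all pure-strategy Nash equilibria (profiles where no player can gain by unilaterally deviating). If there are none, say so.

The pure Nash equilibria are (Top, X, T) and (Top, Y, S) and (Bottom, X, S).

Row against (X, S): payoffs -4, -1 → best response Bottom.
Row against (X, T): payoffs 2, 0 → best response Top.
Row against (Y, S): payoffs 1, -1 → best response Top.
Row against (Y, T): payoffs -1, 4 → best response Bottom.
Column against (Top, S): payoffs 3, 5 → best response Y.
Column against (Top, T): payoffs 1, -3 → best response X.
Column against (Bottom, S): payoffs 3, -5 → best response X.
Column against (Bottom, T): payoffs -3, 0 → best response Y.
Matrix against (Top, X): payoffs 0, 4 → best response T.
Matrix against (Top, Y): payoffs 2, 1 → best response S.
Matrix against (Bottom, X): payoffs 1, -5 → best response S.
Matrix against (Bottom, Y): payoffs 4, 1 → best response S.
Mutual best responses: (Top, X, T); (Top, Y, S); (Bottom, X, S).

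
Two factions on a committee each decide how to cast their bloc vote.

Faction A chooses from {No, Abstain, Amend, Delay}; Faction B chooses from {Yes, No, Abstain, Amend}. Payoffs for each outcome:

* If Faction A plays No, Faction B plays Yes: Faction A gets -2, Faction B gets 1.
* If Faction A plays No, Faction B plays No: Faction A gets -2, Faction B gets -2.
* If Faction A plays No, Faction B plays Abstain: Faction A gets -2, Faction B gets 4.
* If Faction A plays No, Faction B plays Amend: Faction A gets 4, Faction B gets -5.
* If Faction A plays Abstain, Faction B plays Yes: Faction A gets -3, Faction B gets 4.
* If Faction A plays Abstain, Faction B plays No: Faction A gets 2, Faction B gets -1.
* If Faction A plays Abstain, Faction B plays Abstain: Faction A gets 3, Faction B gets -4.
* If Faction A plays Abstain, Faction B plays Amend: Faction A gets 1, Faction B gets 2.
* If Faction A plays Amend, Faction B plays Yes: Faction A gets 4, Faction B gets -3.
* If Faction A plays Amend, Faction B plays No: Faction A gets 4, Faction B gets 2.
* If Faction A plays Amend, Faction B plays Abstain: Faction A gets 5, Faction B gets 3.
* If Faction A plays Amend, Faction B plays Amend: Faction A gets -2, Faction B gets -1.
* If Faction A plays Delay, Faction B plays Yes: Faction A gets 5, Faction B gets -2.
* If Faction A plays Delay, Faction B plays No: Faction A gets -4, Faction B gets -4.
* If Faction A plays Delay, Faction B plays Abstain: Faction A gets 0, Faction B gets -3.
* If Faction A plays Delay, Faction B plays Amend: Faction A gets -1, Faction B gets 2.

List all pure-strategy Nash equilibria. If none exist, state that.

(No, Yes): Faction A can switch to Amend (-2 → 4). Not NE.
(No, No): Faction A can switch to Abstain (-2 → 2). Not NE.
(No, Abstain): Faction A can switch to Abstain (-2 → 3). Not NE.
(No, Amend): Faction B can switch to Yes (-5 → 1). Not NE.
(Abstain, Yes): Faction A can switch to No (-3 → -2). Not NE.
(Abstain, No): Faction A can switch to Amend (2 → 4). Not NE.
(Abstain, Abstain): Faction A can switch to Amend (3 → 5). Not NE.
(Abstain, Amend): Faction A can switch to No (1 → 4). Not NE.
(Amend, Yes): Faction A can switch to Delay (4 → 5). Not NE.
(Amend, No): Faction B can switch to Abstain (2 → 3). Not NE.
(Amend, Abstain): Faction A gets 5, best alternative 3; Faction B gets 3, best alternative 2. No profitable deviation — NE.
(Amend, Amend): Faction A can switch to No (-2 → 4). Not NE.
(Delay, Yes): Faction B can switch to Amend (-2 → 2). Not NE.
(The remaining 3 profiles each have a profitable deviation by the same check.)

The unique pure-strategy Nash equilibrium is (Amend, Abstain).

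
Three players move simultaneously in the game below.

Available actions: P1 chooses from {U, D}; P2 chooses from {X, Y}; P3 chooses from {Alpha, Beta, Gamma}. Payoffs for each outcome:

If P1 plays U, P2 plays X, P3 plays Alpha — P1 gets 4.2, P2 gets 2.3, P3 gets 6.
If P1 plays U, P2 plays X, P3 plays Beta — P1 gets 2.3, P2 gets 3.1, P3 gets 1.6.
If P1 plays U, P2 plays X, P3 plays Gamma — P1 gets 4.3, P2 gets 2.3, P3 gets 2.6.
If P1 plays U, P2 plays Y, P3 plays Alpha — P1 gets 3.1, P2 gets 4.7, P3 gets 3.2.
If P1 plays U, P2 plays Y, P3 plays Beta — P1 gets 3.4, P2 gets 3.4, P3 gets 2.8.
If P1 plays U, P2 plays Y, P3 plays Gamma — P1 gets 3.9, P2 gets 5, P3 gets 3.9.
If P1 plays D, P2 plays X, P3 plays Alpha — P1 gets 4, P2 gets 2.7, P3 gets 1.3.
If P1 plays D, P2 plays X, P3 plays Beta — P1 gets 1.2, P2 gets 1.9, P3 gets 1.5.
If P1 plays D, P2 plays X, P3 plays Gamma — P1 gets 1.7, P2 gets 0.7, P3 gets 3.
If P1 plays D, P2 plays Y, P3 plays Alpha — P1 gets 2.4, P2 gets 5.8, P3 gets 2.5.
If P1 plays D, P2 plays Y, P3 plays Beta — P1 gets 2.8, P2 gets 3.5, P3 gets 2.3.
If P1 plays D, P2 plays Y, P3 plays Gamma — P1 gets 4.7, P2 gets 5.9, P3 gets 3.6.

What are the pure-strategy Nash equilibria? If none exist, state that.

Pure NE: (D, Y, Gamma)

For each player, find the best response to each opponent profile; mutual best responses are the pure NE.
P1 against (X, Alpha): payoffs 4.2, 4 → best response U.
P1 against (X, Beta): payoffs 2.3, 1.2 → best response U.
P1 against (X, Gamma): payoffs 4.3, 1.7 → best response U.
P1 against (Y, Alpha): payoffs 3.1, 2.4 → best response U.
P1 against (Y, Beta): payoffs 3.4, 2.8 → best response U.
P1 against (Y, Gamma): payoffs 3.9, 4.7 → best response D.
P2 against (U, Alpha): payoffs 2.3, 4.7 → best response Y.
P2 against (U, Beta): payoffs 3.1, 3.4 → best response Y.
P2 against (U, Gamma): payoffs 2.3, 5 → best response Y.
P2 against (D, Alpha): payoffs 2.7, 5.8 → best response Y.
P2 against (D, Beta): payoffs 1.9, 3.5 → best response Y.
P2 against (D, Gamma): payoffs 0.7, 5.9 → best response Y.
P3 against (U, X): payoffs 6, 1.6, 2.6 → best response Alpha.
P3 against (U, Y): payoffs 3.2, 2.8, 3.9 → best response Gamma.
P3 against (D, X): payoffs 1.3, 1.5, 3 → best response Gamma.
P3 against (D, Y): payoffs 2.5, 2.3, 3.6 → best response Gamma.
Mutual best responses: (D, Y, Gamma).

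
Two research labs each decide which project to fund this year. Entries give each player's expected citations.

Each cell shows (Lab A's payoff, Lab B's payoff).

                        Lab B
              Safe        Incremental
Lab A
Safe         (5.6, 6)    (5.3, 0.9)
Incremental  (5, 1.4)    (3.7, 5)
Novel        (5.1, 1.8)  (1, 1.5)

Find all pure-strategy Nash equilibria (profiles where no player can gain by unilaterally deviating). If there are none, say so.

The unique pure-strategy Nash equilibrium is (Safe, Safe).

For each player, find the best response to each opponent profile; mutual best responses are the pure NE.
Lab A against Safe: payoffs 5.6, 5, 5.1 → best response Safe.
Lab A against Incremental: payoffs 5.3, 3.7, 1 → best response Safe.
Lab B against Safe: payoffs 6, 0.9 → best response Safe.
Lab B against Incremental: payoffs 1.4, 5 → best response Incremental.
Lab B against Novel: payoffs 1.8, 1.5 → best response Safe.
Mutual best responses: (Safe, Safe).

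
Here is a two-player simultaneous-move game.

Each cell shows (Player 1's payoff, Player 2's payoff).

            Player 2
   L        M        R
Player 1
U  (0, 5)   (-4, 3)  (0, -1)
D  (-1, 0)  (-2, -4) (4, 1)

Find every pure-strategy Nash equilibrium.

(U, L): Player 1 gets 0, best alternative -1; Player 2 gets 5, best alternative 3. No profitable deviation — NE.
(U, M): Player 1 can switch to D (-4 → -2). Not NE.
(U, R): Player 1 can switch to D (0 → 4). Not NE.
(D, L): Player 1 can switch to U (-1 → 0). Not NE.
(D, M): Player 2 can switch to L (-4 → 0). Not NE.
(D, R): Player 1 gets 4, best alternative 0; Player 2 gets 1, best alternative 0. No profitable deviation — NE.

(U, L); (D, R)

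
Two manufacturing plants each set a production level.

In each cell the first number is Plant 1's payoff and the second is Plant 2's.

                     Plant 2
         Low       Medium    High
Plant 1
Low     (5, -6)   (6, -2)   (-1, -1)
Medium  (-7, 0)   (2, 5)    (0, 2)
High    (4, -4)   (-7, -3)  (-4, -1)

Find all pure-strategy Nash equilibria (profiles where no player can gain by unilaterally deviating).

Plant 1 against Low: payoffs 5, -7, 4 → best response Low.
Plant 1 against Medium: payoffs 6, 2, -7 → best response Low.
Plant 1 against High: payoffs -1, 0, -4 → best response Medium.
Plant 2 against Low: payoffs -6, -2, -1 → best response High.
Plant 2 against Medium: payoffs 0, 5, 2 → best response Medium.
Plant 2 against High: payoffs -4, -3, -1 → best response High.
No profile is a mutual best response for all players.

No pure-strategy Nash equilibrium.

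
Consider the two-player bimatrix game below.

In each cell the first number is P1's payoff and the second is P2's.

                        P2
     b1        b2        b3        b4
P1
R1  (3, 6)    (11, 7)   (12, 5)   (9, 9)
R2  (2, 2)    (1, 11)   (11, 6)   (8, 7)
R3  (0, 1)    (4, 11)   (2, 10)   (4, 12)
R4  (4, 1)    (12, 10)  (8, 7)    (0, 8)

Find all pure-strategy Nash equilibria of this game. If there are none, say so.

(R1, b4); (R4, b2)

P1 against b1: payoffs 3, 2, 0, 4 → best response R4.
P1 against b2: payoffs 11, 1, 4, 12 → best response R4.
P1 against b3: payoffs 12, 11, 2, 8 → best response R1.
P1 against b4: payoffs 9, 8, 4, 0 → best response R1.
P2 against R1: payoffs 6, 7, 5, 9 → best response b4.
P2 against R2: payoffs 2, 11, 6, 7 → best response b2.
P2 against R3: payoffs 1, 11, 10, 12 → best response b4.
P2 against R4: payoffs 1, 10, 7, 8 → best response b2.
Mutual best responses: (R1, b4); (R4, b2).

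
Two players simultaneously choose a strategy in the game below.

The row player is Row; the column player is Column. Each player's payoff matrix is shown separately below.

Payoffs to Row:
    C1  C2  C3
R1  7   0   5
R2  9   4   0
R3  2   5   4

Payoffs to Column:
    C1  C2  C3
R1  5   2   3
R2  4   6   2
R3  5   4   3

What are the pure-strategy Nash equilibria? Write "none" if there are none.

none

Mark each player's best response to every combination of opponents' strategies; a profile where every player is best-responding is a pure Nash equilibrium.
Row against C1: payoffs 7, 9, 2 → best response R2.
Row against C2: payoffs 0, 4, 5 → best response R3.
Row against C3: payoffs 5, 0, 4 → best response R1.
Column against R1: payoffs 5, 2, 3 → best response C1.
Column against R2: payoffs 4, 6, 2 → best response C2.
Column against R3: payoffs 5, 4, 3 → best response C1.
No profile is a mutual best response for all players.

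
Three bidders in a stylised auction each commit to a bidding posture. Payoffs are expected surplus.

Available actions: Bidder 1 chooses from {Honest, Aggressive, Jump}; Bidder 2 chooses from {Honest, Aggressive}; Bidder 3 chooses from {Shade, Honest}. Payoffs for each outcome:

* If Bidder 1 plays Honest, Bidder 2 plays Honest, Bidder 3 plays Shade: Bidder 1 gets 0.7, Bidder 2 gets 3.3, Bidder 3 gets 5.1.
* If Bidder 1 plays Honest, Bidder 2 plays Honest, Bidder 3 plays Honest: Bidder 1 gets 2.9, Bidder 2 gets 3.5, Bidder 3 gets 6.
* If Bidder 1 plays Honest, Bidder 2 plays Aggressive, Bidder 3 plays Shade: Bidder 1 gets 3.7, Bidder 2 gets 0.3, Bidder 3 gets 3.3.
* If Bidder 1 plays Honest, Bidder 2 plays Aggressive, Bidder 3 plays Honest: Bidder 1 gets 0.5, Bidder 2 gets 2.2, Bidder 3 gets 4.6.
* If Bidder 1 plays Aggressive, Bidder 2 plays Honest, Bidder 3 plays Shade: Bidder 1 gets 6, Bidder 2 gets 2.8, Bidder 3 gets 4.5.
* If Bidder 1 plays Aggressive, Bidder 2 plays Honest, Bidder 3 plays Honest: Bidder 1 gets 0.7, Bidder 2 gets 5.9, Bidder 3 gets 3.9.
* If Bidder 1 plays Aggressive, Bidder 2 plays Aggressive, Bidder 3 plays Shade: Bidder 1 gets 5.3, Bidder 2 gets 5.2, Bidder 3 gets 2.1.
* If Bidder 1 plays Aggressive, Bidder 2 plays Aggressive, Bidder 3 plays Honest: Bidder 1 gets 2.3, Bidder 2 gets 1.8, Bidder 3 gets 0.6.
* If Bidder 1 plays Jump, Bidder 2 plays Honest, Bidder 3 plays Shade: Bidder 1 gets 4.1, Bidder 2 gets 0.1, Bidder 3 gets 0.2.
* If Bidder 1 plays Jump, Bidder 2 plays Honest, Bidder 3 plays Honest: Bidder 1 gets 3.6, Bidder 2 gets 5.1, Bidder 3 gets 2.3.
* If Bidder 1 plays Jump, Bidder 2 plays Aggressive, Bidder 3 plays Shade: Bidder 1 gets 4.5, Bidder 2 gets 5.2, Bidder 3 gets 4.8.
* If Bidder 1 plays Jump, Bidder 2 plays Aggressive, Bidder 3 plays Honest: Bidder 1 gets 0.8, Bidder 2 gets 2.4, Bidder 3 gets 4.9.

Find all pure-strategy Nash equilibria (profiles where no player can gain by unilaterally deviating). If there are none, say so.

Bidder 1 against (Honest, Shade): payoffs 0.7, 6, 4.1 → best response Aggressive.
Bidder 1 against (Honest, Honest): payoffs 2.9, 0.7, 3.6 → best response Jump.
Bidder 1 against (Aggressive, Shade): payoffs 3.7, 5.3, 4.5 → best response Aggressive.
Bidder 1 against (Aggressive, Honest): payoffs 0.5, 2.3, 0.8 → best response Aggressive.
Bidder 2 against (Honest, Shade): payoffs 3.3, 0.3 → best response Honest.
Bidder 2 against (Honest, Honest): payoffs 3.5, 2.2 → best response Honest.
Bidder 2 against (Aggressive, Shade): payoffs 2.8, 5.2 → best response Aggressive.
Bidder 2 against (Aggressive, Honest): payoffs 5.9, 1.8 → best response Honest.
Bidder 2 against (Jump, Shade): payoffs 0.1, 5.2 → best response Aggressive.
Bidder 2 against (Jump, Honest): payoffs 5.1, 2.4 → best response Honest.
Bidder 3 against (Honest, Honest): payoffs 5.1, 6 → best response Honest.
Bidder 3 against (Honest, Aggressive): payoffs 3.3, 4.6 → best response Honest.
Bidder 3 against (Aggressive, Honest): payoffs 4.5, 3.9 → best response Shade.
Bidder 3 against (Aggressive, Aggressive): payoffs 2.1, 0.6 → best response Shade.
Bidder 3 against (Jump, Honest): payoffs 0.2, 2.3 → best response Honest.
Bidder 3 against (Jump, Aggressive): payoffs 4.8, 4.9 → best response Honest.
Mutual best responses: (Aggressive, Aggressive, Shade); (Jump, Honest, Honest).

Pure-strategy Nash equilibria: (Aggressive, Aggressive, Shade), (Jump, Honest, Honest)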